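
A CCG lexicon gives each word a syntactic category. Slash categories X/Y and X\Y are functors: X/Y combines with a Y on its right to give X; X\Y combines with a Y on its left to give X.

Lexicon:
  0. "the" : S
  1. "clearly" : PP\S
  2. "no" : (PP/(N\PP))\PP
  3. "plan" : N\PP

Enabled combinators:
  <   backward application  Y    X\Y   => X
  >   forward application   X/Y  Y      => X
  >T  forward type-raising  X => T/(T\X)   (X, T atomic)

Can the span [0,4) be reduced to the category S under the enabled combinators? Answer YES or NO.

S PP\S (PP/(N\PP))\PP N\PP
CKY chart[0,4] = {N/(N\PP), NP/(NP\PP), PP, PP/(PP\PP), S/(S\PP)}; S ∉ chart

NO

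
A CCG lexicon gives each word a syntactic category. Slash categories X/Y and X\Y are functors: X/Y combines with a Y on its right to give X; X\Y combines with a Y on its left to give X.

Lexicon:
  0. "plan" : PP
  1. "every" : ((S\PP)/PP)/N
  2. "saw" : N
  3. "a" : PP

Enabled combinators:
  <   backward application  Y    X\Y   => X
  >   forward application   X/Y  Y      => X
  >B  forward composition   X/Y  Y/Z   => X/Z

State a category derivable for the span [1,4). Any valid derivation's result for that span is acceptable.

S\PP

[0,4] S   <
  [0,1] "plan" : PP
  [1,4] S\PP   >
    [1,3] (S\PP)/PP   >
      [1,2] "every" : ((S\PP)/PP)/N
      [2,3] "saw" : N
    [3,4] "a" : PP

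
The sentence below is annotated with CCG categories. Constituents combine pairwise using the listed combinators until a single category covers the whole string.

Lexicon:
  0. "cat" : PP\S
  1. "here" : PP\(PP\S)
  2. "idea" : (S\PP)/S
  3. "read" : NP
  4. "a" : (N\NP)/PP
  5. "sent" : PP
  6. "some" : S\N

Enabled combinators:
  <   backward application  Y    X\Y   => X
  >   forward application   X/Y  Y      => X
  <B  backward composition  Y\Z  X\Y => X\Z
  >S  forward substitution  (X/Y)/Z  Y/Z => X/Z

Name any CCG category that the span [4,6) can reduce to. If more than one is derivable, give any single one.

[0,7] S   <
  [0,2] PP   <
    [0,1] "cat" : PP\S
    [1,2] "here" : PP\(PP\S)
  [2,7] S\PP   >
    [2,3] "idea" : (S\PP)/S
    [3,7] S   <
      [3,6] N   <
        [3,4] "read" : NP
        [4,6] N\NP   >
          [4,5] "a" : (N\NP)/PP
          [5,6] "sent" : PP
      [6,7] "some" : S\N

N\NP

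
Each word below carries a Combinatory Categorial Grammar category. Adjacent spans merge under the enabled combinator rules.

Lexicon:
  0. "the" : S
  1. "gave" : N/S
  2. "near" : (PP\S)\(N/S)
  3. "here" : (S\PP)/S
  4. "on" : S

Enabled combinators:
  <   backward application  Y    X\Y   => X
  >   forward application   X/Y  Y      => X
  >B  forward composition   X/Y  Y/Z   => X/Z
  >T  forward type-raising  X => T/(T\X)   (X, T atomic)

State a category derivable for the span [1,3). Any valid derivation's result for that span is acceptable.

PP\S

[0,5] S   <
  [0,3] PP   >
    [0,1] PP/(PP\S)   >T
      [0,1] "the" : S
    [1,3] PP\S   <
      [1,2] "gave" : N/S
      [2,3] "near" : (PP\S)\(N/S)
  [3,5] S\PP   >
    [3,4] "here" : (S\PP)/S
    [4,5] "on" : S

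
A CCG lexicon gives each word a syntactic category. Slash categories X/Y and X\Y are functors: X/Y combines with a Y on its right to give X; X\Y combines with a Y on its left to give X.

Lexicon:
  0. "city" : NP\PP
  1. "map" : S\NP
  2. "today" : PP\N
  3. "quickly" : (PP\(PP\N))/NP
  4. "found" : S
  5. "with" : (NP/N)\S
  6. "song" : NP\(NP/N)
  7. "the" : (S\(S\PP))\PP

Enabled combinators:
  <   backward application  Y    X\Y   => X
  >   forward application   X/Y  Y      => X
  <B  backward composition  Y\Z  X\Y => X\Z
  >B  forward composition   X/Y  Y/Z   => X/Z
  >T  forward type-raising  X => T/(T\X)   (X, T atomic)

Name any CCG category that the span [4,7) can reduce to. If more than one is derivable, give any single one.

[0,8] S   <
  [0,2] S\PP   <B
    [0,1] "city" : NP\PP
    [1,2] "map" : S\NP
  [2,8] S\(S\PP)   <
    [2,7] PP   <
      [2,3] "today" : PP\N
      [3,7] PP\(PP\N)   >
        [3,4] "quickly" : (PP\(PP\N))/NP
        [4,7] NP   <
          [4,5] "found" : S
          [5,7] NP\S   <B
            [5,6] "with" : (NP/N)\S
            [6,7] "song" : NP\(NP/N)
    [7,8] "the" : (S\(S\PP))\PP

NP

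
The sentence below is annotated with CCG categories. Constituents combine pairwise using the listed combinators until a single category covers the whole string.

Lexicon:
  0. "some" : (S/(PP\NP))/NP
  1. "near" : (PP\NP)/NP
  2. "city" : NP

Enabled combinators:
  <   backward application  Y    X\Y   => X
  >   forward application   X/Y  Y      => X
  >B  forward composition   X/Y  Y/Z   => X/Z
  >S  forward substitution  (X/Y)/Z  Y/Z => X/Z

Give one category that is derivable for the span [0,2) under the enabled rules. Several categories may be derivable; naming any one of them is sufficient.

[0,3] S   >
  [0,2] S/NP   >S
    [0,1] "some" : (S/(PP\NP))/NP
    [1,2] "near" : (PP\NP)/NP
  [2,3] "city" : NP

S/NP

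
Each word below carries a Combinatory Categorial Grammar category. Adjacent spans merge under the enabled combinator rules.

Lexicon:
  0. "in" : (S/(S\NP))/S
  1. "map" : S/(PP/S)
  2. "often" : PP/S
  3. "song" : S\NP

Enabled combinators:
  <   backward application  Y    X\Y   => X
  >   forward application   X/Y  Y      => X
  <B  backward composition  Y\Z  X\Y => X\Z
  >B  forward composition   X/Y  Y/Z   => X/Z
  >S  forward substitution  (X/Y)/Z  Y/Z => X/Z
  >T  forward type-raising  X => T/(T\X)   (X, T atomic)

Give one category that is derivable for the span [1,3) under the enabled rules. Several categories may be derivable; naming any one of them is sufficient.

[0,4] S   >
  [0,3] S/(S\NP)   >
    [0,1] "in" : (S/(S\NP))/S
    [1,3] S   >
      [1,2] "map" : S/(PP/S)
      [2,3] "often" : PP/S
  [3,4] "song" : S\NP

S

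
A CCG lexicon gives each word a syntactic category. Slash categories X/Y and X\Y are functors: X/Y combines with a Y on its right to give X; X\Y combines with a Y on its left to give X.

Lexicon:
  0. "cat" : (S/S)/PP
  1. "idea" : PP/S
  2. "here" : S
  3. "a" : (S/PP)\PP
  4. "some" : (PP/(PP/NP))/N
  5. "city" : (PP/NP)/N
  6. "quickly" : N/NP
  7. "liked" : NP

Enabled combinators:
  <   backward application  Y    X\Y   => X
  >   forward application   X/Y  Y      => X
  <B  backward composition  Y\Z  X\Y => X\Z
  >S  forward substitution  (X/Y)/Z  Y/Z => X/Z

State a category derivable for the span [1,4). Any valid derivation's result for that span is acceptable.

[0,8] S   >
  [0,4] S/PP   >S
    [0,1] "cat" : (S/S)/PP
    [1,4] S/PP   <
      [1,3] PP   >
        [1,2] "idea" : PP/S
        [2,3] "here" : S
      [3,4] "a" : (S/PP)\PP
  [4,8] PP   >
    [4,6] PP/N   >S
      [4,5] "some" : (PP/(PP/NP))/N
      [5,6] "city" : (PP/NP)/N
    [6,8] N   >
      [6,7] "quickly" : N/NP
      [7,8] "liked" : NP

S/PP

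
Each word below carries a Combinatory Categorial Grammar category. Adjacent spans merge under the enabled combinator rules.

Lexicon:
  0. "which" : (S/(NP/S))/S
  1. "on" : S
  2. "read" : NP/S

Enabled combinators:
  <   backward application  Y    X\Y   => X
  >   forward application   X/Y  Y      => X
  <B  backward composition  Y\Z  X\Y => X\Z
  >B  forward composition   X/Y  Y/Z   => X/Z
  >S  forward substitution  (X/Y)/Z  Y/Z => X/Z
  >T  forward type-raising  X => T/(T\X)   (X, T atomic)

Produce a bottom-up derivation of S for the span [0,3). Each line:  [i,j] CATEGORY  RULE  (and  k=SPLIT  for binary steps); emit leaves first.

[0,3] S   >
  [0,2] S/(NP/S)   >
    [0,1] "which" : (S/(NP/S))/S
    [1,2] "on" : S
  [2,3] "read" : NP/S

[0,1] (S/(NP/S))/S  lex  "which"
[1,2] S  lex  "on"
[0,2] S/(NP/S)  >  k=1
[2,3] NP/S  lex  "read"
[0,3] S  >  k=2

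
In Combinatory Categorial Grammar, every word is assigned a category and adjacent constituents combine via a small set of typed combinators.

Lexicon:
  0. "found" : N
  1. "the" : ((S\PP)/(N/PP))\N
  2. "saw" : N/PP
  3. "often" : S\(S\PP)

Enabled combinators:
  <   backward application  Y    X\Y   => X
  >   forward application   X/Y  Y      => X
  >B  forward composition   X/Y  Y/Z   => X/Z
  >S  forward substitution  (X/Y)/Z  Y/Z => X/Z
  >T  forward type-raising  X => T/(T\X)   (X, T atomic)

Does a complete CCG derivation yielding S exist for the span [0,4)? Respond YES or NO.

[0,4] S   <
  [0,3] S\PP   >
    [0,2] (S\PP)/(N/PP)   <
      [0,1] "found" : N
      [1,2] "the" : ((S\PP)/(N/PP))\N
    [2,3] "saw" : N/PP
  [3,4] "often" : S\(S\PP)

YES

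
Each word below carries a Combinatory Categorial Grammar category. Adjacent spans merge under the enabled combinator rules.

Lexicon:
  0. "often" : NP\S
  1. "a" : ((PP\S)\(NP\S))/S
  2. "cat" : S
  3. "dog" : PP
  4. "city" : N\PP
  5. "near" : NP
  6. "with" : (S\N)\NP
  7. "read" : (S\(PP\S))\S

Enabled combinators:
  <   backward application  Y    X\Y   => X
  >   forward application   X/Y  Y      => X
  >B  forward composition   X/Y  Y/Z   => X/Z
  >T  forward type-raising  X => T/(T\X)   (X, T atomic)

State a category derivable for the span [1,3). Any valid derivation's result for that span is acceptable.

(PP\S)\(NP\S)

[0,8] S   <
  [0,3] PP\S   <
    [0,1] "often" : NP\S
    [1,3] (PP\S)\(NP\S)   >
      [1,2] "a" : ((PP\S)\(NP\S))/S
      [2,3] "cat" : S
  [3,8] S\(PP\S)   <
    [3,7] S   <
      [3,5] N   >
        [3,4] N/(N\PP)   >T
          [3,4] "dog" : PP
        [4,5] "city" : N\PP
      [5,7] S\N   <
        [5,6] "near" : NP
        [6,7] "with" : (S\N)\NP
    [7,8] "read" : (S\(PP\S))\S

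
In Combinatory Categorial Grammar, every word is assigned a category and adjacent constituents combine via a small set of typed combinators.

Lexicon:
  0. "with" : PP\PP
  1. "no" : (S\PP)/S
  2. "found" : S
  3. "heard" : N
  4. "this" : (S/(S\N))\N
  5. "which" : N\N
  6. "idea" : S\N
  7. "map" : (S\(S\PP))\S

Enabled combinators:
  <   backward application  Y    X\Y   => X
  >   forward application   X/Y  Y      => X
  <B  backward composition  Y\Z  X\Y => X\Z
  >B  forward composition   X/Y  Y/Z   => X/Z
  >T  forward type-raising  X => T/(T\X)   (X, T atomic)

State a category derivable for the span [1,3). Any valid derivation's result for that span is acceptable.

[0,8] S   <
  [0,3] S\PP   <B
    [0,1] "with" : PP\PP
    [1,3] S\PP   >
      [1,2] "no" : (S\PP)/S
      [2,3] "found" : S
  [3,8] S\(S\PP)   <
    [3,7] S   >
      [3,5] S/(S\N)   <
        [3,4] "heard" : N
        [4,5] "this" : (S/(S\N))\N
      [5,7] S\N   <B
        [5,6] "which" : N\N
        [6,7] "idea" : S\N
    [7,8] "map" : (S\(S\PP))\S

S\PP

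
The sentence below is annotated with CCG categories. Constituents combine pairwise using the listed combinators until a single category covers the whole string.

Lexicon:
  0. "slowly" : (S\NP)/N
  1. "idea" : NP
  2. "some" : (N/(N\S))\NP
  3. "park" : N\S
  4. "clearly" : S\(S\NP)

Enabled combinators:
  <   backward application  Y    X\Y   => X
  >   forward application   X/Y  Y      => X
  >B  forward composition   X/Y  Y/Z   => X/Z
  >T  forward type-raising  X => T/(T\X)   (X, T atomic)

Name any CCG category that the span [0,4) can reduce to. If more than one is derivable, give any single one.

[0,5] S   <
  [0,4] S\NP   >
    [0,1] "slowly" : (S\NP)/N
    [1,4] N   >
      [1,3] N/(N\S)   <
        [1,2] "idea" : NP
        [2,3] "some" : (N/(N\S))\NP
      [3,4] "park" : N\S
  [4,5] "clearly" : S\(S\NP)

S\NP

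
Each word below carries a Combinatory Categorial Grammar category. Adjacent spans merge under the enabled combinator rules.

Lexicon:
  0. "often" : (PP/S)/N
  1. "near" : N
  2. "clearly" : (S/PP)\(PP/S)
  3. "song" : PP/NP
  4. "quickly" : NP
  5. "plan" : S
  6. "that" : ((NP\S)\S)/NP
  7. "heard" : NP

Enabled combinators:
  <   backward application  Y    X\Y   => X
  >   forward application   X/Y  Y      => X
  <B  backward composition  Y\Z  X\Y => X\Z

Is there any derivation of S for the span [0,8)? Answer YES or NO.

NO

(PP/S)/N N (S/PP)\(PP/S) PP/NP NP S ((NP\S)\S)/NP NP
CKY chart[0,8] = {NP}; S ∉ chart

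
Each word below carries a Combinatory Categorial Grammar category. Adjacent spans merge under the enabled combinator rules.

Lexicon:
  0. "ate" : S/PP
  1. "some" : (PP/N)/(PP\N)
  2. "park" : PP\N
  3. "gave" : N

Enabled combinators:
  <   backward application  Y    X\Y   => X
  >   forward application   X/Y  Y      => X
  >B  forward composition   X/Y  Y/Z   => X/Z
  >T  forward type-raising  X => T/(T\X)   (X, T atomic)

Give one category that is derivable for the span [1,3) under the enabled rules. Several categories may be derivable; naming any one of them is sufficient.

PP/N

[0,4] S   >
  [0,1] "ate" : S/PP
  [1,4] PP   >
    [1,3] PP/N   >
      [1,2] "some" : (PP/N)/(PP\N)
      [2,3] "park" : PP\N
    [3,4] "gave" : N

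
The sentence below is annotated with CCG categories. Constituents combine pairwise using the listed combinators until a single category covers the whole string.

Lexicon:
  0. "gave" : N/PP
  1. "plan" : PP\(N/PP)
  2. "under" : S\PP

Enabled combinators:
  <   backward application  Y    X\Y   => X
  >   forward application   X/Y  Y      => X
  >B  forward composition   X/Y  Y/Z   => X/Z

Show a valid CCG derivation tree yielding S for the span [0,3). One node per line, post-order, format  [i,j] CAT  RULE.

[0,3] S   <
  [0,2] PP   <
    [0,1] "gave" : N/PP
    [1,2] "plan" : PP\(N/PP)
  [2,3] "under" : S\PP

[0,1] N/PP  lex  "gave"
[1,2] PP\(N/PP)  lex  "plan"
[0,2] PP  <  k=1
[2,3] S\PP  lex  "under"
[0,3] S  <  k=2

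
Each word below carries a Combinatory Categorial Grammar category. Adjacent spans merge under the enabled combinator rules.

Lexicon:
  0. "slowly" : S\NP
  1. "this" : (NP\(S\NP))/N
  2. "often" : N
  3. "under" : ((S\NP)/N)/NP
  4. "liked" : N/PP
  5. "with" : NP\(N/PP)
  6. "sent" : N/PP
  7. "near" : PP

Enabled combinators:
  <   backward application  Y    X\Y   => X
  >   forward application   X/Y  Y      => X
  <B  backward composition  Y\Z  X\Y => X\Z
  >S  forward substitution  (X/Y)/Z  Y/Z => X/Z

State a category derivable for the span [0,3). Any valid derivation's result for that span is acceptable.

[0,8] S   <
  [0,3] NP   <
    [0,1] "slowly" : S\NP
    [1,3] NP\(S\NP)   >
      [1,2] "this" : (NP\(S\NP))/N
      [2,3] "often" : N
  [3,8] S\NP   >
    [3,6] (S\NP)/N   >
      [3,4] "under" : ((S\NP)/N)/NP
      [4,6] NP   <
        [4,5] "liked" : N/PP
        [5,6] "with" : NP\(N/PP)
    [6,8] N   >
      [6,7] "sent" : N/PP
      [7,8] "near" : PP

NP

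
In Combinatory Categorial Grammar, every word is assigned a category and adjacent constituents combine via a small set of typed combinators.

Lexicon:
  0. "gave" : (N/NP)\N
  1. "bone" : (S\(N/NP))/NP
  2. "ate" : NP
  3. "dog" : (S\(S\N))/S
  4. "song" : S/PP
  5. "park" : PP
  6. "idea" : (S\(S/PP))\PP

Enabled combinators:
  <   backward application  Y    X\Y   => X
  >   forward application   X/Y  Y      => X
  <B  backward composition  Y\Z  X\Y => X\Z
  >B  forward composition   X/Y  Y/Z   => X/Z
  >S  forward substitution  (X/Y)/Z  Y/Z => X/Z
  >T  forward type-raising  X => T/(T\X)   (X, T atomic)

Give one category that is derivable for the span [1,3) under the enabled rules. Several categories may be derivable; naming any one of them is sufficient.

S\(N/NP)

[0,7] S   <
  [0,3] S\N   <B
    [0,1] "gave" : (N/NP)\N
    [1,3] S\(N/NP)   >
      [1,2] "bone" : (S\(N/NP))/NP
      [2,3] "ate" : NP
  [3,7] S\(S\N)   >
    [3,4] "dog" : (S\(S\N))/S
    [4,7] S   <
      [4,5] "song" : S/PP
      [5,7] S\(S/PP)   <
        [5,6] "park" : PP
        [6,7] "idea" : (S\(S/PP))\PP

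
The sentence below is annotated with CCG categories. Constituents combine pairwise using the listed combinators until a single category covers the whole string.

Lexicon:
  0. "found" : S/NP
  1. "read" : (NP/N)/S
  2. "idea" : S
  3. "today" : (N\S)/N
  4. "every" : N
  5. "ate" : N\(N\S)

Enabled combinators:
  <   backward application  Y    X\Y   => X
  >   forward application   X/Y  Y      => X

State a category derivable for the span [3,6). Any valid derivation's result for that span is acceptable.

[0,6] S   >
  [0,1] "found" : S/NP
  [1,6] NP   >
    [1,3] NP/N   >
      [1,2] "read" : (NP/N)/S
      [2,3] "idea" : S
    [3,6] N   <
      [3,5] N\S   >
        [3,4] "today" : (N\S)/N
        [4,5] "every" : N
      [5,6] "ate" : N\(N\S)

N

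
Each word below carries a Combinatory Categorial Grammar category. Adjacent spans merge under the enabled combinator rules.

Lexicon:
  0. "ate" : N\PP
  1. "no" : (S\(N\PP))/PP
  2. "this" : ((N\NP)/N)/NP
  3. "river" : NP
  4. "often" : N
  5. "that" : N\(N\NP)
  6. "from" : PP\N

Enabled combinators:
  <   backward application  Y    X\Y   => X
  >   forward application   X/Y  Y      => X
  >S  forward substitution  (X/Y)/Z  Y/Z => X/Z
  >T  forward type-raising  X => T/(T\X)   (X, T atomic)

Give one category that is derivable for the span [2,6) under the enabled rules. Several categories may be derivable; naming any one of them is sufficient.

[0,7] S   <
  [0,1] "ate" : N\PP
  [1,7] S\(N\PP)   >
    [1,2] "no" : (S\(N\PP))/PP
    [2,7] PP   <
      [2,6] N   <
        [2,5] N\NP   >
          [2,4] (N\NP)/N   >
            [2,3] "this" : ((N\NP)/N)/NP
            [3,4] "river" : NP
          [4,5] "often" : N
        [5,6] "that" : N\(N\NP)
      [6,7] "from" : PP\N

N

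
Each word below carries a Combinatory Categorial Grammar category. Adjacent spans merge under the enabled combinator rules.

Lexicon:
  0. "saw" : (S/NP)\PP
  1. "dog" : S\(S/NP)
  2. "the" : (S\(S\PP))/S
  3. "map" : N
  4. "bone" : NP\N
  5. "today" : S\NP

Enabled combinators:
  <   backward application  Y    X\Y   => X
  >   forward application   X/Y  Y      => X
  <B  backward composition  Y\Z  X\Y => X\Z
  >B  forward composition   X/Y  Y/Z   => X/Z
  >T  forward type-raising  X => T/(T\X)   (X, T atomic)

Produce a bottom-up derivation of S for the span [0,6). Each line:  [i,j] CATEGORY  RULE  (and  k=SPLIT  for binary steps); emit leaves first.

[0,6] S   <
  [0,2] S\PP   <B
    [0,1] "saw" : (S/NP)\PP
    [1,2] "dog" : S\(S/NP)
  [2,6] S\(S\PP)   >
    [2,3] "the" : (S\(S\PP))/S
    [3,6] S   <
      [3,5] NP   <
        [3,4] "map" : N
        [4,5] "bone" : NP\N
      [5,6] "today" : S\NP

[0,1] (S/NP)\PP  lex  "saw"
[1,2] S\(S/NP)  lex  "dog"
[0,2] S\PP  <B  k=1
[2,3] (S\(S\PP))/S  lex  "the"
[3,4] N  lex  "map"
[4,5] NP\N  lex  "bone"
[3,5] NP  <  k=4
[5,6] S\NP  lex  "today"
[3,6] S  <  k=5
[2,6] S\(S\PP)  >  k=3
[0,6] S  <  k=2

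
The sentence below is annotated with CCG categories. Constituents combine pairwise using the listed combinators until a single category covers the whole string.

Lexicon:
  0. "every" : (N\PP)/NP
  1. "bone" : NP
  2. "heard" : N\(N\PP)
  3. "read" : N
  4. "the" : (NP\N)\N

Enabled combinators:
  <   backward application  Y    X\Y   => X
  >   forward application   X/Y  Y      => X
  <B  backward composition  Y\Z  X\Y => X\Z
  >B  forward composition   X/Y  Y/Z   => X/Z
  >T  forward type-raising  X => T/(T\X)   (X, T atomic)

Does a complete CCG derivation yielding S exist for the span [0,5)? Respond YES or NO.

NO

(N\PP)/NP NP N\(N\PP) N (NP\N)\N
CKY chart[0,5] = {N/(N\NP), NP, NP/(NP\NP), PP/(PP\NP), S/(S\NP)}; S ∉ chart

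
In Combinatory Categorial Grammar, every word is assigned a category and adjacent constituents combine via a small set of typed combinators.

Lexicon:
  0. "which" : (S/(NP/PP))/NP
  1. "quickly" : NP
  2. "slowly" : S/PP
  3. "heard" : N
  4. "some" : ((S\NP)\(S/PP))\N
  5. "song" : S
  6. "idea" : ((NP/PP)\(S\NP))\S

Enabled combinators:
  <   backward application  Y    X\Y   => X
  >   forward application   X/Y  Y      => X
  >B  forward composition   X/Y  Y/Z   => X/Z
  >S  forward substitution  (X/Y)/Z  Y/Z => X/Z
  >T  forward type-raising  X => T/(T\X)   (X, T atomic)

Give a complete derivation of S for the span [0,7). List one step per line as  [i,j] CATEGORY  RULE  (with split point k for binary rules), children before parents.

[0,1] (S/(NP/PP))/NP  lex  "which"
[1,2] NP  lex  "quickly"
[0,2] S/(NP/PP)  >  k=1
[2,3] S/PP  lex  "slowly"
[3,4] N  lex  "heard"
[4,5] ((S\NP)\(S/PP))\N  lex  "some"
[3,5] (S\NP)\(S/PP)  <  k=4
[2,5] S\NP  <  k=3
[5,6] S  lex  "song"
[6,7] ((NP/PP)\(S\NP))\S  lex  "idea"
[5,7] (NP/PP)\(S\NP)  <  k=6
[2,7] NP/PP  <  k=5
[0,7] S  >  k=2

[0,7] S   >
  [0,2] S/(NP/PP)   >
    [0,1] "which" : (S/(NP/PP))/NP
    [1,2] "quickly" : NP
  [2,7] NP/PP   <
    [2,5] S\NP   <
      [2,3] "slowly" : S/PP
      [3,5] (S\NP)\(S/PP)   <
        [3,4] "heard" : N
        [4,5] "some" : ((S\NP)\(S/PP))\N
    [5,7] (NP/PP)\(S\NP)   <
      [5,6] "song" : S
      [6,7] "idea" : ((NP/PP)\(S\NP))\S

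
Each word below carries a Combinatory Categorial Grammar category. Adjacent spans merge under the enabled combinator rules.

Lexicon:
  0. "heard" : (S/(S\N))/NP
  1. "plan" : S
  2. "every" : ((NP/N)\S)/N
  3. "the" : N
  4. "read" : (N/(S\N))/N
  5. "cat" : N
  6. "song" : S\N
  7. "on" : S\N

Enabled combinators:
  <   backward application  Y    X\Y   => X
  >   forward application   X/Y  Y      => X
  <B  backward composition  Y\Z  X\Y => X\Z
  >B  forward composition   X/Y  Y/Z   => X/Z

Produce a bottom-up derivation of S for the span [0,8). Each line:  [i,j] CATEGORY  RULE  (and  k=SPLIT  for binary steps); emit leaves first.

[0,1] (S/(S\N))/NP  lex  "heard"
[1,2] S  lex  "plan"
[2,3] ((NP/N)\S)/N  lex  "every"
[3,4] N  lex  "the"
[2,4] (NP/N)\S  >  k=3
[1,4] NP/N  <  k=2
[4,5] (N/(S\N))/N  lex  "read"
[5,6] N  lex  "cat"
[4,6] N/(S\N)  >  k=5
[6,7] S\N  lex  "song"
[4,7] N  >  k=6
[1,7] NP  >  k=4
[0,7] S/(S\N)  >  k=1
[7,8] S\N  lex  "on"
[0,8] S  >  k=7

[0,8] S   >
  [0,7] S/(S\N)   >
    [0,1] "heard" : (S/(S\N))/NP
    [1,7] NP   >
      [1,4] NP/N   <
        [1,2] "plan" : S
        [2,4] (NP/N)\S   >
          [2,3] "every" : ((NP/N)\S)/N
          [3,4] "the" : N
      [4,7] N   >
        [4,6] N/(S\N)   >
          [4,5] "read" : (N/(S\N))/N
          [5,6] "cat" : N
        [6,7] "song" : S\N
  [7,8] "on" : S\N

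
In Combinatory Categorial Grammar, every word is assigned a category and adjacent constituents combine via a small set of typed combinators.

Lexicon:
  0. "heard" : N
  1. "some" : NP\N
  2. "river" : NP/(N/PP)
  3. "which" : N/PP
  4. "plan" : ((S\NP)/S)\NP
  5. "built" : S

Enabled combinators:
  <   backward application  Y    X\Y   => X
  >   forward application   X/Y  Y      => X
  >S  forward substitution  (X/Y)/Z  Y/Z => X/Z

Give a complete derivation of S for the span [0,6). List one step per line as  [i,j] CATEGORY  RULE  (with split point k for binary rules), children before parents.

[0,1] N  lex  "heard"
[1,2] NP\N  lex  "some"
[0,2] NP  <  k=1
[2,3] NP/(N/PP)  lex  "river"
[3,4] N/PP  lex  "which"
[2,4] NP  >  k=3
[4,5] ((S\NP)/S)\NP  lex  "plan"
[2,5] (S\NP)/S  <  k=4
[5,6] S  lex  "built"
[2,6] S\NP  >  k=5
[0,6] S  <  k=2

[0,6] S   <
  [0,2] NP   <
    [0,1] "heard" : N
    [1,2] "some" : NP\N
  [2,6] S\NP   >
    [2,5] (S\NP)/S   <
      [2,4] NP   >
        [2,3] "river" : NP/(N/PP)
        [3,4] "which" : N/PP
      [4,5] "plan" : ((S\NP)/S)\NP
    [5,6] "built" : S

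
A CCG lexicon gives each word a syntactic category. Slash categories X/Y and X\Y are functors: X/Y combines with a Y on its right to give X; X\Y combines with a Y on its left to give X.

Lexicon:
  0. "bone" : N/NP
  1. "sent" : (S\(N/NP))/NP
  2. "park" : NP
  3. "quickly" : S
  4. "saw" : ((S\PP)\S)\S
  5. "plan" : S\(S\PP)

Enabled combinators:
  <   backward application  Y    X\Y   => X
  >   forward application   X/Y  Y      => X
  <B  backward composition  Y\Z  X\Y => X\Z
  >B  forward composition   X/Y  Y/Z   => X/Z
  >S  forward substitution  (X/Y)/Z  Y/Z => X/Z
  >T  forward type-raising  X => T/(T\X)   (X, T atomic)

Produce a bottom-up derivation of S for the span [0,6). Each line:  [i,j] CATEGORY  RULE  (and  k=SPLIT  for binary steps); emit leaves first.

[0,1] N/NP  lex  "bone"
[1,2] (S\(N/NP))/NP  lex  "sent"
[2,3] NP  lex  "park"
[1,3] S\(N/NP)  >  k=2
[0,3] S  <  k=1
[3,4] S  lex  "quickly"
[4,5] ((S\PP)\S)\S  lex  "saw"
[3,5] (S\PP)\S  <  k=4
[0,5] S\PP  <  k=3
[5,6] S\(S\PP)  lex  "plan"
[0,6] S  <  k=5

[0,6] S   <
  [0,5] S\PP   <
    [0,3] S   <
      [0,1] "bone" : N/NP
      [1,3] S\(N/NP)   >
        [1,2] "sent" : (S\(N/NP))/NP
        [2,3] "park" : NP
    [3,5] (S\PP)\S   <
      [3,4] "quickly" : S
      [4,5] "saw" : ((S\PP)\S)\S
  [5,6] "plan" : S\(S\PP)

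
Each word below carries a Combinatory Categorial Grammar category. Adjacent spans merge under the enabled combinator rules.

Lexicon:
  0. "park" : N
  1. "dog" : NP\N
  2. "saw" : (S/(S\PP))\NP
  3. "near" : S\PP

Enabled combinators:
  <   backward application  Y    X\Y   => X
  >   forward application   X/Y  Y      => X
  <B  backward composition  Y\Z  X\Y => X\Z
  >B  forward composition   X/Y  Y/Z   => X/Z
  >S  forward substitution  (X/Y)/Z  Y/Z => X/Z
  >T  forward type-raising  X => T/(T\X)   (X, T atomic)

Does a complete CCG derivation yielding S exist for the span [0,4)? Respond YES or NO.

[0,4] S   >
  [0,3] S/(S\PP)   <
    [0,2] NP   <
      [0,1] "park" : N
      [1,2] "dog" : NP\N
    [2,3] "saw" : (S/(S\PP))\NP
  [3,4] "near" : S\PP

YES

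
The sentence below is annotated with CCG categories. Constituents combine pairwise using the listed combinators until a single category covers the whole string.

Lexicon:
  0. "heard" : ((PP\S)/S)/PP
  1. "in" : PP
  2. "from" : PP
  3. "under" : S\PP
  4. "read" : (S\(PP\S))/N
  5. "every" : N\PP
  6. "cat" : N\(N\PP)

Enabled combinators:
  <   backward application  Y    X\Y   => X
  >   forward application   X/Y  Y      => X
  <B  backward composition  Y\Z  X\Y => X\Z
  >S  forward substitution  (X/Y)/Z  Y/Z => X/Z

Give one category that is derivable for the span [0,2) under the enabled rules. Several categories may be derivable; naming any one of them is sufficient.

[0,7] S   <
  [0,4] PP\S   >
    [0,2] (PP\S)/S   >
      [0,1] "heard" : ((PP\S)/S)/PP
      [1,2] "in" : PP
    [2,4] S   <
      [2,3] "from" : PP
      [3,4] "under" : S\PP
  [4,7] S\(PP\S)   >
    [4,5] "read" : (S\(PP\S))/N
    [5,7] N   <
      [5,6] "every" : N\PP
      [6,7] "cat" : N\(N\PP)

(PP\S)/S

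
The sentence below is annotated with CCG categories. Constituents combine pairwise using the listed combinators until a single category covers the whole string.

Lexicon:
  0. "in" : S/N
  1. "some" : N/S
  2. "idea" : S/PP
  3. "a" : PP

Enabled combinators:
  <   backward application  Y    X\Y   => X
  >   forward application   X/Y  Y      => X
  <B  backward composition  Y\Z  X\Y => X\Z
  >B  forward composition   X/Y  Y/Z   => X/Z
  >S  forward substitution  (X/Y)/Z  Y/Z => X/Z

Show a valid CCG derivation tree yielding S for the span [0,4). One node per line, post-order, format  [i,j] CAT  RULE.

[0,4] S   >
  [0,1] "in" : S/N
  [1,4] N   >
    [1,2] "some" : N/S
    [2,4] S   >
      [2,3] "idea" : S/PP
      [3,4] "a" : PP

[0,1] S/N  lex  "in"
[1,2] N/S  lex  "some"
[2,3] S/PP  lex  "idea"
[3,4] PP  lex  "a"
[2,4] S  >  k=3
[1,4] N  >  k=2
[0,4] S  >  k=1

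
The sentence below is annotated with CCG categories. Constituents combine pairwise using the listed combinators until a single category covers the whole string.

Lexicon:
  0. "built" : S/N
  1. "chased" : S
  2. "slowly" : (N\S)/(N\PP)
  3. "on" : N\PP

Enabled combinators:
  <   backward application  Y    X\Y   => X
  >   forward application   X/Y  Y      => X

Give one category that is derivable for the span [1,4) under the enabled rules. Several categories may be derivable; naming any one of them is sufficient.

N

[0,4] S   >
  [0,1] "built" : S/N
  [1,4] N   <
    [1,2] "chased" : S
    [2,4] N\S   >
      [2,3] "slowly" : (N\S)/(N\PP)
      [3,4] "on" : N\PP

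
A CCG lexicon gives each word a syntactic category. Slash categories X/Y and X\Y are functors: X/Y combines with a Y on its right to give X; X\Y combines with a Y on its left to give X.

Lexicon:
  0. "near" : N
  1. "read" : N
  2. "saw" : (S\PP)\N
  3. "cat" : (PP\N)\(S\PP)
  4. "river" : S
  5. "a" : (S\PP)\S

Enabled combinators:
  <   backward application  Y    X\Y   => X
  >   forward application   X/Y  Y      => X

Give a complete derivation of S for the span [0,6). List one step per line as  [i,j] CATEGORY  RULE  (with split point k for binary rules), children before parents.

[0,1] N  lex  "near"
[1,2] N  lex  "read"
[2,3] (S\PP)\N  lex  "saw"
[1,3] S\PP  <  k=2
[3,4] (PP\N)\(S\PP)  lex  "cat"
[1,4] PP\N  <  k=3
[0,4] PP  <  k=1
[4,5] S  lex  "river"
[5,6] (S\PP)\S  lex  "a"
[4,6] S\PP  <  k=5
[0,6] S  <  k=4

[0,6] S   <
  [0,4] PP   <
    [0,1] "near" : N
    [1,4] PP\N   <
      [1,3] S\PP   <
        [1,2] "read" : N
        [2,3] "saw" : (S\PP)\N
      [3,4] "cat" : (PP\N)\(S\PP)
  [4,6] S\PP   <
    [4,5] "river" : S
    [5,6] "a" : (S\PP)\S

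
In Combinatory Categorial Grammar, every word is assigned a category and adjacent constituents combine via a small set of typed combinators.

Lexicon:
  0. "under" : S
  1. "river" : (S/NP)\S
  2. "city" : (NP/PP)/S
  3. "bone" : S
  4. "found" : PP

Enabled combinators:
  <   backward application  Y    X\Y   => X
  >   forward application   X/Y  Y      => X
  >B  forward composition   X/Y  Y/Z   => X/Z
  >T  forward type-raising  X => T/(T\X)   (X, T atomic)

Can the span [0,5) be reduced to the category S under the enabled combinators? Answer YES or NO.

YES

[0,5] S   >
  [0,2] S/NP   <
    [0,1] "under" : S
    [1,2] "river" : (S/NP)\S
  [2,5] NP   >
    [2,4] NP/PP   >
      [2,3] "city" : (NP/PP)/S
      [3,4] "bone" : S
    [4,5] "found" : PP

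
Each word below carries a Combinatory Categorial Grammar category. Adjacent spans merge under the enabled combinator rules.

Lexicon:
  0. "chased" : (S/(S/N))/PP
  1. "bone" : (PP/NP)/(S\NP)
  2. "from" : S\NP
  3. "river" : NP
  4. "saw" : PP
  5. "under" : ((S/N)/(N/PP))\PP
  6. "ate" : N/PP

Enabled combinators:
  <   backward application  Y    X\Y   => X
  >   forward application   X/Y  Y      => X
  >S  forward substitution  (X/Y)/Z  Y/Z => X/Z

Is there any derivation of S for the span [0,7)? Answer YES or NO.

YES

[0,7] S   >
  [0,4] S/(S/N)   >
    [0,1] "chased" : (S/(S/N))/PP
    [1,4] PP   >
      [1,3] PP/NP   >
        [1,2] "bone" : (PP/NP)/(S\NP)
        [2,3] "from" : S\NP
      [3,4] "river" : NP
  [4,7] S/N   >
    [4,6] (S/N)/(N/PP)   <
      [4,5] "saw" : PP
      [5,6] "under" : ((S/N)/(N/PP))\PP
    [6,7] "ate" : N/PP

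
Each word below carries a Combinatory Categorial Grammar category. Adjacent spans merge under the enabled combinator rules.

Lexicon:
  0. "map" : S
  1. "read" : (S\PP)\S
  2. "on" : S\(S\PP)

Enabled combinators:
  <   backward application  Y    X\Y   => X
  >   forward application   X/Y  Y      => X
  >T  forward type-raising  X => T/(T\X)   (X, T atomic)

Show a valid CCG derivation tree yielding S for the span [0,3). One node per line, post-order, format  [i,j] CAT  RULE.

[0,3] S   <
  [0,2] S\PP   <
    [0,1] "map" : S
    [1,2] "read" : (S\PP)\S
  [2,3] "on" : S\(S\PP)

[0,1] S  lex  "map"
[1,2] (S\PP)\S  lex  "read"
[0,2] S\PP  <  k=1
[2,3] S\(S\PP)  lex  "on"
[0,3] S  <  k=2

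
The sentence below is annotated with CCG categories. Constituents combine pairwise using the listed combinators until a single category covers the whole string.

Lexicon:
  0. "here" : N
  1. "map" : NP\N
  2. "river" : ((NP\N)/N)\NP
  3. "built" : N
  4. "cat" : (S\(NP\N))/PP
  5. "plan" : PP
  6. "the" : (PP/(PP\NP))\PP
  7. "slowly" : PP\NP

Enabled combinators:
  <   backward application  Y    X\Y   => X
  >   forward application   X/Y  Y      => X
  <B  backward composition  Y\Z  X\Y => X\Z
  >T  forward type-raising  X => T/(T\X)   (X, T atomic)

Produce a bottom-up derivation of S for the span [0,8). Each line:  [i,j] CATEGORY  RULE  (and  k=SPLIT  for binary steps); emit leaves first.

[0,1] N  lex  "here"
[1,2] NP\N  lex  "map"
[0,2] NP  <  k=1
[2,3] ((NP\N)/N)\NP  lex  "river"
[0,3] (NP\N)/N  <  k=2
[3,4] N  lex  "built"
[0,4] NP\N  >  k=3
[4,5] (S\(NP\N))/PP  lex  "cat"
[5,6] PP  lex  "plan"
[6,7] (PP/(PP\NP))\PP  lex  "the"
[5,7] PP/(PP\NP)  <  k=6
[7,8] PP\NP  lex  "slowly"
[5,8] PP  >  k=7
[4,8] S\(NP\N)  >  k=5
[0,8] S  <  k=4

[0,8] S   <
  [0,4] NP\N   >
    [0,3] (NP\N)/N   <
      [0,2] NP   <
        [0,1] "here" : N
        [1,2] "map" : NP\N
      [2,3] "river" : ((NP\N)/N)\NP
    [3,4] "built" : N
  [4,8] S\(NP\N)   >
    [4,5] "cat" : (S\(NP\N))/PP
    [5,8] PP   >
      [5,7] PP/(PP\NP)   <
        [5,6] "plan" : PP
        [6,7] "the" : (PP/(PP\NP))\PP
      [7,8] "slowly" : PP\NP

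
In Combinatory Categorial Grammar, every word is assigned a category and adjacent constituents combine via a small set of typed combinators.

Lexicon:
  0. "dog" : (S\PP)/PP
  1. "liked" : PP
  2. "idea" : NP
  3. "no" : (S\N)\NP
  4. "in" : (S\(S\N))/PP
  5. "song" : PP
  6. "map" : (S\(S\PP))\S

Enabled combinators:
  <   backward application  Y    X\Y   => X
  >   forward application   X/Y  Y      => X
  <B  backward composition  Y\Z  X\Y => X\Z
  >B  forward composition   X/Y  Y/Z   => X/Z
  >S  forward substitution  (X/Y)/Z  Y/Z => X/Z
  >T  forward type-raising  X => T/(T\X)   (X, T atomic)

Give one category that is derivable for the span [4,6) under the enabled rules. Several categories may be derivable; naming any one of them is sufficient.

[0,7] S   <
  [0,2] S\PP   >
    [0,1] "dog" : (S\PP)/PP
    [1,2] "liked" : PP
  [2,7] S\(S\PP)   <
    [2,6] S   <
      [2,4] S\N   <
        [2,3] "idea" : NP
        [3,4] "no" : (S\N)\NP
      [4,6] S\(S\N)   >
        [4,5] "in" : (S\(S\N))/PP
        [5,6] "song" : PP
    [6,7] "map" : (S\(S\PP))\S

S\(S\N)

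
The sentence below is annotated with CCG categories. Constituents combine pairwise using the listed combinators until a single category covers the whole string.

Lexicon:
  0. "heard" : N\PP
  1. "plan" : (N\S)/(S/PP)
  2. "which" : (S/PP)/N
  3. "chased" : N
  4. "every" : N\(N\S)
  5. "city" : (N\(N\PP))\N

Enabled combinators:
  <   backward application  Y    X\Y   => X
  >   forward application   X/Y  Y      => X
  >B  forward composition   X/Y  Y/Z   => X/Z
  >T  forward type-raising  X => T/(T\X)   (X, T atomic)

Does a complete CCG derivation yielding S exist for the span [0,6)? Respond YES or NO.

NO

N\PP (N\S)/(S/PP) (S/PP)/N N N\(N\S) (N\(N\PP))\N
CKY chart[0,6] = {N, N/(N\N), NP/(NP\N), PP/(PP\N), S/(S\N)}; S ∉ chart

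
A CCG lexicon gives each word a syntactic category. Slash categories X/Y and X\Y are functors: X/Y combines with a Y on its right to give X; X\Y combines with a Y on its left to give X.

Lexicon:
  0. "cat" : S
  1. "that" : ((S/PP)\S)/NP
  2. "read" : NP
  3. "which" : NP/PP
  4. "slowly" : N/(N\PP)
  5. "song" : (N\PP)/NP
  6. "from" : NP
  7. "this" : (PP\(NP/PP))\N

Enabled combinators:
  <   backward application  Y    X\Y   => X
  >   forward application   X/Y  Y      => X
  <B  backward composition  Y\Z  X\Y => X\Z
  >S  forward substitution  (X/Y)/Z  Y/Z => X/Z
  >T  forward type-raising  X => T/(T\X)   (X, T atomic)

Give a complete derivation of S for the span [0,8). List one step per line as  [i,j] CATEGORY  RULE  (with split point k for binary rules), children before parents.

[0,8] S   >
  [0,3] S/PP   <
    [0,1] "cat" : S
    [1,3] (S/PP)\S   >
      [1,2] "that" : ((S/PP)\S)/NP
      [2,3] "read" : NP
  [3,8] PP   <
    [3,4] "which" : NP/PP
    [4,8] PP\(NP/PP)   <
      [4,7] N   >
        [4,5] "slowly" : N/(N\PP)
        [5,7] N\PP   >
          [5,6] "song" : (N\PP)/NP
          [6,7] "from" : NP
      [7,8] "this" : (PP\(NP/PP))\N

[0,1] S  lex  "cat"
[1,2] ((S/PP)\S)/NP  lex  "that"
[2,3] NP  lex  "read"
[1,3] (S/PP)\S  >  k=2
[0,3] S/PP  <  k=1
[3,4] NP/PP  lex  "which"
[4,5] N/(N\PP)  lex  "slowly"
[5,6] (N\PP)/NP  lex  "song"
[6,7] NP  lex  "from"
[5,7] N\PP  >  k=6
[4,7] N  >  k=5
[7,8] (PP\(NP/PP))\N  lex  "this"
[4,8] PP\(NP/PP)  <  k=7
[3,8] PP  <  k=4
[0,8] S  >  k=3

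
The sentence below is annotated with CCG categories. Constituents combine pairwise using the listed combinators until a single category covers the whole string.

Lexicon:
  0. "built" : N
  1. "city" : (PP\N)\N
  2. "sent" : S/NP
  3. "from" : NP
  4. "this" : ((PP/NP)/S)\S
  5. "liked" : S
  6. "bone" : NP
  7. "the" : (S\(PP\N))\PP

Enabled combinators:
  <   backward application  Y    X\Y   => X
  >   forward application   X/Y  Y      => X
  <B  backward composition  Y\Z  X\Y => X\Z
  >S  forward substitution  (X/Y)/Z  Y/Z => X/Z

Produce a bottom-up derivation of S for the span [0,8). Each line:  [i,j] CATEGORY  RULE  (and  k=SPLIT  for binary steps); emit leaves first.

[0,8] S   <
  [0,2] PP\N   <
    [0,1] "built" : N
    [1,2] "city" : (PP\N)\N
  [2,8] S\(PP\N)   <
    [2,7] PP   >
      [2,6] PP/NP   >
        [2,5] (PP/NP)/S   <
          [2,4] S   >
            [2,3] "sent" : S/NP
            [3,4] "from" : NP
          [4,5] "this" : ((PP/NP)/S)\S
        [5,6] "liked" : S
      [6,7] "bone" : NP
    [7,8] "the" : (S\(PP\N))\PP

[0,1] N  lex  "built"
[1,2] (PP\N)\N  lex  "city"
[0,2] PP\N  <  k=1
[2,3] S/NP  lex  "sent"
[3,4] NP  lex  "from"
[2,4] S  >  k=3
[4,5] ((PP/NP)/S)\S  lex  "this"
[2,5] (PP/NP)/S  <  k=4
[5,6] S  lex  "liked"
[2,6] PP/NP  >  k=5
[6,7] NP  lex  "bone"
[2,7] PP  >  k=6
[7,8] (S\(PP\N))\PP  lex  "the"
[2,8] S\(PP\N)  <  k=7
[0,8] S  <  k=2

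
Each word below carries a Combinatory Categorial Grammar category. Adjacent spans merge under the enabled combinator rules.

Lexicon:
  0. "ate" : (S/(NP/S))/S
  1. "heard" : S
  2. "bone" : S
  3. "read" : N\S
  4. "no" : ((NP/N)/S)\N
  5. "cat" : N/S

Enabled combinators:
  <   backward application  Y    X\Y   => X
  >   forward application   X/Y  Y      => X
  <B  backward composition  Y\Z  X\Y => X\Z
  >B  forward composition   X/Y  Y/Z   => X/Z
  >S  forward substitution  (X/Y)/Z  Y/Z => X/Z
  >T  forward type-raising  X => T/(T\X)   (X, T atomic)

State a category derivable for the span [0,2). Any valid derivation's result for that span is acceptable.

S/(NP/S)

[0,6] S   >
  [0,2] S/(NP/S)   >
    [0,1] "ate" : (S/(NP/S))/S
    [1,2] "heard" : S
  [2,6] NP/S   >S
    [2,5] (NP/N)/S   <
      [2,4] N   <
        [2,3] "bone" : S
        [3,4] "read" : N\S
      [4,5] "no" : ((NP/N)/S)\N
    [5,6] "cat" : N/S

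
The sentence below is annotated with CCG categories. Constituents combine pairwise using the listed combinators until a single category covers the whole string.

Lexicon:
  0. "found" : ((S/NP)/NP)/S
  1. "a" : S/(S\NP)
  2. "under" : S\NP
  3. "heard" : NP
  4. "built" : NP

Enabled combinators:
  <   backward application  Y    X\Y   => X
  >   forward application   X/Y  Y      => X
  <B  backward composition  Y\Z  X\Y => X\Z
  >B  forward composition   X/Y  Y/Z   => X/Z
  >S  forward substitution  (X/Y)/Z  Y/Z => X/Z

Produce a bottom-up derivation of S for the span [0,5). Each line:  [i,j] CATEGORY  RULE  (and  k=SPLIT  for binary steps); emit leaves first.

[0,5] S   >
  [0,4] S/NP   >
    [0,3] (S/NP)/NP   >
      [0,1] "found" : ((S/NP)/NP)/S
      [1,3] S   >
        [1,2] "a" : S/(S\NP)
        [2,3] "under" : S\NP
    [3,4] "heard" : NP
  [4,5] "built" : NP

[0,1] ((S/NP)/NP)/S  lex  "found"
[1,2] S/(S\NP)  lex  "a"
[2,3] S\NP  lex  "under"
[1,3] S  >  k=2
[0,3] (S/NP)/NP  >  k=1
[3,4] NP  lex  "heard"
[0,4] S/NP  >  k=3
[4,5] NP  lex  "built"
[0,5] S  >  k=4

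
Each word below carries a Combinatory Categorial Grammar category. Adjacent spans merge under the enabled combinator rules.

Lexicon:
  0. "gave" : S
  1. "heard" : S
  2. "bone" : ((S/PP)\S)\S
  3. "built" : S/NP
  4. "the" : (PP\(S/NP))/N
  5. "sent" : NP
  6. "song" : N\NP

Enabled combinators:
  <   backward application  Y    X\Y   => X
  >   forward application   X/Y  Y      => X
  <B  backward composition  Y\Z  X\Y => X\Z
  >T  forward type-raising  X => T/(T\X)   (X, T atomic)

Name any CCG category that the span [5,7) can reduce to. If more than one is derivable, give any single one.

[0,7] S   >
  [0,3] S/PP   <
    [0,1] "gave" : S
    [1,3] (S/PP)\S   <
      [1,2] "heard" : S
      [2,3] "bone" : ((S/PP)\S)\S
  [3,7] PP   <
    [3,4] "built" : S/NP
    [4,7] PP\(S/NP)   >
      [4,5] "the" : (PP\(S/NP))/N
      [5,7] N   >
        [5,6] N/(N\NP)   >T
          [5,6] "sent" : NP
        [6,7] "song" : N\NP

N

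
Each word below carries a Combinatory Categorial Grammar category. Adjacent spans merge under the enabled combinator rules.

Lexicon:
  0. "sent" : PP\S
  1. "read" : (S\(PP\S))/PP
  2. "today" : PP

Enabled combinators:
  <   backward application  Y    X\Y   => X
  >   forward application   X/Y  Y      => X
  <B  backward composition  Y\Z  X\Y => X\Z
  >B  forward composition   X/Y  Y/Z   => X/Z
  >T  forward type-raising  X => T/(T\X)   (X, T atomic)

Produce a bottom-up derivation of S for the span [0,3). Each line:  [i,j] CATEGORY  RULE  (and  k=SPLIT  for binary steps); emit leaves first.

[0,1] PP\S  lex  "sent"
[1,2] (S\(PP\S))/PP  lex  "read"
[2,3] PP  lex  "today"
[1,3] S\(PP\S)  >  k=2
[0,3] S  <  k=1

[0,3] S   <
  [0,1] "sent" : PP\S
  [1,3] S\(PP\S)   >
    [1,2] "read" : (S\(PP\S))/PP
    [2,3] "today" : PP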